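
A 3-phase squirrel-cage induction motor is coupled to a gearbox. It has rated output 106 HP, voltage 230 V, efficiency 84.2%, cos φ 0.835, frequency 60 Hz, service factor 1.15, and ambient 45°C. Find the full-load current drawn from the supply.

282 A

P_out = 106 × 746 = 79076 W
P_in = P_out / η = 79076 / 0.842 = 93914 W
I_L = P_in / (√3·V_L·cosφ) = 93914 / (1.732 × 230 × 0.835) = 282 A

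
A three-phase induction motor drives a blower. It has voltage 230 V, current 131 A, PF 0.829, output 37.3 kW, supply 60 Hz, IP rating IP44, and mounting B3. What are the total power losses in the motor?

5.96 kW

P_in = √3·V·I·cosφ = 1.732×230×131×0.829 = 43261 W
P_out = 37300 W
Losses = P_in − P_out = 43261 − 37300 = 5961 W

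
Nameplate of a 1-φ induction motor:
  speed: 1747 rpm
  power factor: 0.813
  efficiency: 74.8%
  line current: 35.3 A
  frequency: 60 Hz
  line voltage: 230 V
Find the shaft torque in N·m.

P_in = V·I·cosφ = 230 × 35.3 × 0.813 = 6601 W
P_out = η·P_in = 0.748 × 6601 = 4938 W
n = 1747 rpm
ω = 2π×1747/60 = 182.9 rad/s
τ = P_out/ω = 4938/182.9 = 27 N·m

27 N·m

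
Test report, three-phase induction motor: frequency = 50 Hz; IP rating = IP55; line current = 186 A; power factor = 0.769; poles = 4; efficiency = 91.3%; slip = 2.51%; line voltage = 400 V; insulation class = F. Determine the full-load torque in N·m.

P_in = √3·V·I·cosφ = 1.732 × 400 × 186 × 0.769 = 99094 W
P_out = η·P_in = 0.913 × 99094 = 90473 W
n_s = 120×50/4 = 1500 rpm; n = 1500×(1−0.0251) = 1462 rpm
ω = 2π×1462/60 = 153.1 rad/s
τ = P_out/ω = 90473/153.1 = 591 N·m

591 N·m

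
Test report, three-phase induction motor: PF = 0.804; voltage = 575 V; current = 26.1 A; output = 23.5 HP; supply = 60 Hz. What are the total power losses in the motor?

3.37 kW

P_in = √3·V·I·cosφ = 1.732×575×26.1×0.804 = 20898 W
P_out = 23.5×746 = 17531 W
Losses = P_in − P_out = 20898 − 17531 = 3367 W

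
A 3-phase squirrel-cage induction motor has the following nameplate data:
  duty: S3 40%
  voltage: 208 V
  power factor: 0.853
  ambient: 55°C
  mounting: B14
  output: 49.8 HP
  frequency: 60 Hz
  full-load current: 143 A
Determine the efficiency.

84.5 %

P_out = 49.8 × 746 = 37151 W
P_in = √3·V_L·I_L·cosφ = 1.732 × 208 × 143 × 0.853 = 43944 W
η = P_out / P_in = 37151 / 43944 = 0.845 = 84.5%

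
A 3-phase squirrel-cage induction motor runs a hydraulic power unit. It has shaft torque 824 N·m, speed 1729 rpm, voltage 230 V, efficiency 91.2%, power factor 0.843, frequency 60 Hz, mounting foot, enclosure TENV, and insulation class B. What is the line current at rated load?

487 A

ω = 2π×1729/60 = 181.1 rad/s; P_out = τω = 824 × 181.1 = 149226 W
P_in = P_out / η = 149226 / 0.912 = 163625 W
I_L = P_in / (√3·V_L·cosφ) = 163625 / (1.732 × 230 × 0.843) = 487 A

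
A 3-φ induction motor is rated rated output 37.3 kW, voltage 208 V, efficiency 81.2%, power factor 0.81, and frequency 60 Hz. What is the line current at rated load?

157 A

P_out = 37.3 kW = 37300 W
P_in = P_out / η = 37300 / 0.812 = 45936 W
I_L = P_in / (√3·V_L·cosφ) = 45936 / (1.732 × 208 × 0.81) = 157 A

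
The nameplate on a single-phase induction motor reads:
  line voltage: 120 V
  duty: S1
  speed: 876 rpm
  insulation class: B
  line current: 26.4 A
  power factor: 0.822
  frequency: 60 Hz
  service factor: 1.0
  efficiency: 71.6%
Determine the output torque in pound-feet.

P_in = V·I·cosφ = 120 × 26.4 × 0.822 = 2604 W
P_out = η·P_in = 0.716 × 2604 = 1864 W
n = 876 rpm
ω = 2π×876/60 = 91.73 rad/s
τ = P_out/ω = 1864/91.73 = 20.32 N·m
In lb·ft: 20.32/1.356 = 15 lb·ft

15 lb·ft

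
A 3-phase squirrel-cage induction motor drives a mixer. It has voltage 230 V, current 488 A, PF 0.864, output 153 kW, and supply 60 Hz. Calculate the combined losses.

P_in = √3·V·I·cosφ = 1.732×230×488×0.864 = 167961 W
P_out = 153000 W
Losses = P_in − P_out = 167961 − 153000 = 14961 W

15 kW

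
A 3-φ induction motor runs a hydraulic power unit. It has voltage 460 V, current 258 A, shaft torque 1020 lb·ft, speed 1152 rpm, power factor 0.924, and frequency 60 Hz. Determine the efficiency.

87.8 %

τ = 1020 lb·ft × 1.356 = 1383 N·m
ω = 2π × 1152/60 = 120.6 rad/s; P_out = τω = 1383 × 120.6 = 166790 W
P_in = √3·V_L·I_L·cosφ = 1.732 × 460 × 258 × 0.924 = 189932 W
η = P_out / P_in = 166790 / 189932 = 0.878 = 87.8%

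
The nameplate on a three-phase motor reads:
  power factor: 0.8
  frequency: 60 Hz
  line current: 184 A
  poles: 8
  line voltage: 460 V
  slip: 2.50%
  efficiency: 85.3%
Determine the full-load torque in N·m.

1090 N·m

P_in = √3·V·I·cosφ = 1.732 × 460 × 184 × 0.8 = 117277 W
P_out = η·P_in = 0.853 × 117277 = 100037 W
n_s = 120×60/8 = 900 rpm; n = 900×(1−0.025) = 878 rpm
ω = 2π×878/60 = 91.94 rad/s
τ = P_out/ω = 100037/91.94 = 1090 N·m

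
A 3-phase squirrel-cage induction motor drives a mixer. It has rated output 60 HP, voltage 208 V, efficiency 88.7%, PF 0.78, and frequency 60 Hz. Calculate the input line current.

180 A

P_out = 60 × 746 = 44760 W
P_in = P_out / η = 44760 / 0.887 = 50462 W
I_L = P_in / (√3·V_L·cosφ) = 50462 / (1.732 × 208 × 0.78) = 180 A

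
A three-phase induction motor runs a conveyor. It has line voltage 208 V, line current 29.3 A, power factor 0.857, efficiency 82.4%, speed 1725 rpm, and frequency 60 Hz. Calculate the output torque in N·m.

41.3 N·m

P_in = √3·V·I·cosφ = 1.732 × 208 × 29.3 × 0.857 = 9046 W
P_out = η·P_in = 0.824 × 9046 = 7454 W
n = 1725 rpm
ω = 2π×1725/60 = 180.6 rad/s
τ = P_out/ω = 7454/180.6 = 41.3 N·m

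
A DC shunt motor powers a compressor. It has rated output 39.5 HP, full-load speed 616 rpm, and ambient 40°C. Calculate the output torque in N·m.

P_out = 39.5 × 746 = 29467 W
ω = 2π × 616/60 = 64.51 rad/s
τ = P_out/ω = 29467/64.51 = 457 N·m

457 N·m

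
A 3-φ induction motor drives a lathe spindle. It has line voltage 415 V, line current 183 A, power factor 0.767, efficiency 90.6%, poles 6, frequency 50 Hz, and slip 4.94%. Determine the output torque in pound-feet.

677 lb·ft

P_in = √3·V·I·cosφ = 1.732 × 415 × 183 × 0.767 = 100889 W
P_out = η·P_in = 0.906 × 100889 = 91405 W
n_s = 120×50/6 = 1000 rpm; n = 1000×(1−0.0494) = 951 rpm
ω = 2π×951/60 = 99.59 rad/s
τ = P_out/ω = 91405/99.59 = 917.8 N·m
In lb·ft: 917.8/1.356 = 677 lb·ft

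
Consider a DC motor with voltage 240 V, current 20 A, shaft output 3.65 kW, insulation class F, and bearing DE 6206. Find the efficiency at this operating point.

76.0 %

P_out = 3.65 kW = 3650 W
P_in = V·I = 240 × 20 = 4800 W
η = P_out / P_in = 3650 / 4800 = 0.760 = 76.0%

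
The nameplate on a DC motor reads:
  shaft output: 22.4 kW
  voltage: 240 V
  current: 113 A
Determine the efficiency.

82.6 %

P_out = 22.4 kW = 22400 W
P_in = V·I = 240 × 113 = 27120 W
η = P_out / P_in = 22400 / 27120 = 0.826 = 82.6%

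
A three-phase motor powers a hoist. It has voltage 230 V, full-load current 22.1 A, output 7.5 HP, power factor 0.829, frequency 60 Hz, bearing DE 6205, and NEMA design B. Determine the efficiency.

76.7 %

P_out = 7.5 × 746 = 5595 W
P_in = √3·V_L·I_L·cosφ = 1.732 × 230 × 22.1 × 0.829 = 7298 W
η = P_out / P_in = 5595 / 7298 = 0.767 = 76.7%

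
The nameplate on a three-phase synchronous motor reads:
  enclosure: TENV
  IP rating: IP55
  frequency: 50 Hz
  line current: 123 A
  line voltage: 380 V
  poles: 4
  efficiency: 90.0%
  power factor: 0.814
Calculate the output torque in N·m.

P_in = √3·V·I·cosφ = 1.732 × 380 × 123 × 0.814 = 65896 W
P_out = η·P_in = 0.9 × 65896 = 59306 W
n = n_s = 120×50/4 = 1500 rpm (synchronous)
ω = 2π×1500/60 = 157.1 rad/s
τ = P_out/ω = 59306/157.1 = 378 N·m

378 N·m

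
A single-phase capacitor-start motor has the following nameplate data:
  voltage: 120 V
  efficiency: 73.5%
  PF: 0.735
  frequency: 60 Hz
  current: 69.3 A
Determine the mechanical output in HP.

6.02 HP

P_in = V·I·cosφ = 120 × 69.3 × 0.735 = 6112 W
P_out = η·P_in = 0.735 × 6112 = 4492 W
= 4492/746 = 6.02 HP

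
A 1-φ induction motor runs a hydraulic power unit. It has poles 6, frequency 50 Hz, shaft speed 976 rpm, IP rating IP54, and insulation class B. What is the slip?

2.40 %

n_s = 120f/p = 120×50/6 = 1000 rpm
s = (n_s − n)/n_s = (1000 − 976)/1000 = 0.0240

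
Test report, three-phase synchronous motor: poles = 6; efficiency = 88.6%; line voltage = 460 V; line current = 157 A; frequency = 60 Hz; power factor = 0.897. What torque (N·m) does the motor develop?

791 N·m

P_in = √3·V·I·cosφ = 1.732 × 460 × 157 × 0.897 = 112201 W
P_out = η·P_in = 0.886 × 112201 = 99410 W
n = n_s = 120×60/6 = 1200 rpm (synchronous)
ω = 2π×1200/60 = 125.7 rad/s
τ = P_out/ω = 99410/125.7 = 791 N·m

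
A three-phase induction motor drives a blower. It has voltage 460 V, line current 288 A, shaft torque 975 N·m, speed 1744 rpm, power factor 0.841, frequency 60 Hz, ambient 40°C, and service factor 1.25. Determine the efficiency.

ω = 2π × 1744/60 = 182.6 rad/s; P_out = τω = 975 × 182.6 = 178035 W
P_in = √3·V_L·I_L·cosφ = 1.732 × 460 × 288 × 0.841 = 192972 W
η = P_out / P_in = 178035 / 192972 = 0.923 = 92.3%

92.3 %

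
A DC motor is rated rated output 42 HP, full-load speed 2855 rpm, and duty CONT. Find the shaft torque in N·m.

P_out = 42 × 746 = 31332 W
ω = 2π × 2855/60 = 299 rad/s
τ = P_out/ω = 31332/299 = 105 N·m

105 N·m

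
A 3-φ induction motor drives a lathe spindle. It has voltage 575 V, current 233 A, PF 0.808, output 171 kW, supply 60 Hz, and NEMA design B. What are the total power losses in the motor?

P_in = √3·V·I·cosφ = 1.732×575×233×0.808 = 187492 W
P_out = 171000 W
Losses = P_in − P_out = 187492 − 171000 = 16492 W

16500 W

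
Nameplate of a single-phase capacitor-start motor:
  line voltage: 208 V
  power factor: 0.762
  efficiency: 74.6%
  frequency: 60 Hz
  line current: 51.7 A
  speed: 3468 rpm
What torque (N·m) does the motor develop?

16.8 N·m

P_in = V·I·cosφ = 208 × 51.7 × 0.762 = 8194 W
P_out = η·P_in = 0.746 × 8194 = 6113 W
n = 3468 rpm
ω = 2π×3468/60 = 363.2 rad/s
τ = P_out/ω = 6113/363.2 = 16.8 N·m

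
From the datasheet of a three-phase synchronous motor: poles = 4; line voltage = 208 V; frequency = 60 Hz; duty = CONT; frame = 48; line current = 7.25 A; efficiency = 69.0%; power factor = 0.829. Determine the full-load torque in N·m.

7.93 N·m

P_in = √3·V·I·cosφ = 1.732 × 208 × 7.25 × 0.829 = 2165 W
P_out = η·P_in = 0.69 × 2165 = 1494 W
n = n_s = 120×60/4 = 1800 rpm (synchronous)
ω = 2π×1800/60 = 188.5 rad/s
τ = P_out/ω = 1494/188.5 = 7.93 N·m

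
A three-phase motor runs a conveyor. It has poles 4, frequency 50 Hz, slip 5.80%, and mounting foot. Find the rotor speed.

n_s = 120f/p = 120×50/4 = 1500 rpm
n = n_s(1 − s) = 1500 × (1 − 0.058) = 1413 rpm

1413 rpm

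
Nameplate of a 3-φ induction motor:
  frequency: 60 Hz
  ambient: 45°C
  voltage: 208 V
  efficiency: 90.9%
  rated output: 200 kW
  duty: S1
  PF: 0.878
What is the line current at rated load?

696 A

P_out = 200 kW = 200000 W
P_in = P_out / η = 200000 / 0.909 = 220022 W
I_L = P_in / (√3·V_L·cosφ) = 220022 / (1.732 × 208 × 0.878) = 696 A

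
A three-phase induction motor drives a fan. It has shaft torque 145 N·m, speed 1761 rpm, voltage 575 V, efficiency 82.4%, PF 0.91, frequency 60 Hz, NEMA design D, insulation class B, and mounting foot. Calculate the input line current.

ω = 2π×1761/60 = 184.4 rad/s; P_out = τω = 145 × 184.4 = 26738 W
P_in = P_out / η = 26738 / 0.824 = 32449 W
I_L = P_in / (√3·V_L·cosφ) = 32449 / (1.732 × 575 × 0.91) = 35.8 A

35.8 A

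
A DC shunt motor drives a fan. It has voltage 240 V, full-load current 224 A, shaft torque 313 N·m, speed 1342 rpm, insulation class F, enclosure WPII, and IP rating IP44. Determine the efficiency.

ω = 2π × 1342/60 = 140.5 rad/s; P_out = τω = 313 × 140.5 = 43977 W
P_in = V·I = 240 × 224 = 53760 W
η = P_out / P_in = 43977 / 53760 = 0.818 = 81.8%

81.8 %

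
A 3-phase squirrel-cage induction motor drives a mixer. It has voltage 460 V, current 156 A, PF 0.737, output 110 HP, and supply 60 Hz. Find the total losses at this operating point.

9540 W

P_in = √3·V·I·cosφ = 1.732×460×156×0.737 = 91600 W
P_out = 110×746 = 82060 W
Losses = P_in − P_out = 91600 − 82060 = 9540 W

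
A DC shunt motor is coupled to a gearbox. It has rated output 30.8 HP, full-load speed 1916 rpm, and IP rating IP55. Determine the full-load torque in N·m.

P_out = 30.8 × 746 = 22977 W
ω = 2π × 1916/60 = 200.6 rad/s
τ = P_out/ω = 22977/200.6 = 115 N·m

115 N·m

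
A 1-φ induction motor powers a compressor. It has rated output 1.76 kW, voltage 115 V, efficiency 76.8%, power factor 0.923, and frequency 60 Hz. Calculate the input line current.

21.6 A

P_out = 1.76 kW = 1760 W
P_in = P_out / η = 1760 / 0.768 = 2292 W
I = P_in / (V·cosφ) = 2292 / (115 × 0.923) = 21.6 A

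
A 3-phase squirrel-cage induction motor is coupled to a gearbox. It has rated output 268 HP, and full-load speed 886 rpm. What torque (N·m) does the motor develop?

2150 N·m

P_out = 268 × 746 = 199928 W
ω = 2π × 886/60 = 92.78 rad/s
τ = P_out/ω = 199928/92.78 = 2150 N·m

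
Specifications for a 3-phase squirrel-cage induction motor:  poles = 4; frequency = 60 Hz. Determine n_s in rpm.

n_s = 120f/p = 120×60/4 = 1800 rpm

1800 rpm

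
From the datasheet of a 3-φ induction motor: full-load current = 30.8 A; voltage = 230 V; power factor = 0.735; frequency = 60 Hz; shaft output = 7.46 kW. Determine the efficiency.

P_out = 7.46 kW = 7460 W
P_in = √3·V_L·I_L·cosφ = 1.732 × 230 × 30.8 × 0.735 = 9018 W
η = P_out / P_in = 7460 / 9018 = 0.827 = 82.7%

82.7 %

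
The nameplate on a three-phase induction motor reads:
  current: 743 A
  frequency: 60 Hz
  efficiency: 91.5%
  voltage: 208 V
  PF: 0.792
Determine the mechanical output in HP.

P_in = √3·V·I·cosφ = 1.732 × 208 × 743 × 0.792 = 211995 W
P_out = η·P_in = 0.915 × 211995 = 193975 W
= 193975/746 = 260 HP

260 HP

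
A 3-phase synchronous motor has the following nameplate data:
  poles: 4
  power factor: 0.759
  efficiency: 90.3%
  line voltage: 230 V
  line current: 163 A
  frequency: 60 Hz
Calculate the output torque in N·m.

P_in = √3·V·I·cosφ = 1.732 × 230 × 163 × 0.759 = 49284 W
P_out = η·P_in = 0.903 × 49284 = 44503 W
n = n_s = 120×60/4 = 1800 rpm (synchronous)
ω = 2π×1800/60 = 188.5 rad/s
τ = P_out/ω = 44503/188.5 = 236 N·m

236 N·m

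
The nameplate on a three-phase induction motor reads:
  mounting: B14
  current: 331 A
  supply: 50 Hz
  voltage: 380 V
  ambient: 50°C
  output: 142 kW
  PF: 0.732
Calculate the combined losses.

17.5 kW

P_in = √3·V·I·cosφ = 1.732×380×331×0.732 = 159467 W
P_out = 142000 W
Losses = P_in − P_out = 159467 − 142000 = 17467 W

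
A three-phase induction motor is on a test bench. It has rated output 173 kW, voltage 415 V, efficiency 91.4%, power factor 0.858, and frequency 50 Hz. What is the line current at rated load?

307 A

P_out = 173 kW = 173000 W
P_in = P_out / η = 173000 / 0.914 = 189278 W
I_L = P_in / (√3·V_L·cosφ) = 189278 / (1.732 × 415 × 0.858) = 307 A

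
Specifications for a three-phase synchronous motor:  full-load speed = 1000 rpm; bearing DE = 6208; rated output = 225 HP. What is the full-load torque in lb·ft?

P_out = 225 × 746 = 167850 W
ω = 2π × 1000/60 = 104.7 rad/s
τ = P_out/ω = 167850/104.7 = 1603 N·m
In lb·ft: 1603/1.356 = 1180 lb·ft

1180 lb·ft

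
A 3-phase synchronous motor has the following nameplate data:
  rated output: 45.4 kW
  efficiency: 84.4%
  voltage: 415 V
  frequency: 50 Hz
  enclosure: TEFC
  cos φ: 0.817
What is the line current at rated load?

91.6 A

P_out = 45.4 kW = 45400 W
P_in = P_out / η = 45400 / 0.844 = 53791 W
I_L = P_in / (√3·V_L·cosφ) = 53791 / (1.732 × 415 × 0.817) = 91.6 A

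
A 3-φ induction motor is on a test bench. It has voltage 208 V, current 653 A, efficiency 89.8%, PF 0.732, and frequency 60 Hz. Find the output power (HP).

207 HP

P_in = √3·V·I·cosφ = 1.732 × 208 × 653 × 0.732 = 172201 W
P_out = η·P_in = 0.898 × 172201 = 154636 W
= 154636/746 = 207 HP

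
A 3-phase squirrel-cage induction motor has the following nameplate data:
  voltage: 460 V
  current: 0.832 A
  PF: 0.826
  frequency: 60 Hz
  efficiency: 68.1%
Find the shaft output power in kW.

0.373 kW

P_in = √3·V·I·cosφ = 1.732 × 460 × 0.832 × 0.826 = 548 W
P_out = η·P_in = 0.681 × 548 = 373 W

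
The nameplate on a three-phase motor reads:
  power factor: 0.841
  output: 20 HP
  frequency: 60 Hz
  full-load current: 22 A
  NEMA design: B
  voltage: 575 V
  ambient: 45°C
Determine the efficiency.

81.0 %

P_out = 20 × 746 = 14920 W
P_in = √3·V_L·I_L·cosφ = 1.732 × 575 × 22 × 0.841 = 18426 W
η = P_out / P_in = 14920 / 18426 = 0.810 = 81.0%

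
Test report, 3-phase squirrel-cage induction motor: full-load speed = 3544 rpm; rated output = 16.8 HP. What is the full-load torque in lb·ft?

24.9 lb·ft

P_out = 16.8 × 746 = 12533 W
ω = 2π × 3544/60 = 371.1 rad/s
τ = P_out/ω = 12533/371.1 = 33.77 N·m
In lb·ft: 33.77/1.356 = 24.9 lb·ft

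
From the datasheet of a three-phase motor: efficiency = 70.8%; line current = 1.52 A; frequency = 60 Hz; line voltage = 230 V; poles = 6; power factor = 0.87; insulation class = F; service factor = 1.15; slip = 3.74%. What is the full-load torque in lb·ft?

P_in = √3·V·I·cosφ = 1.732 × 230 × 1.52 × 0.87 = 527 W
P_out = η·P_in = 0.708 × 527 = 373 W
n_s = 120×60/6 = 1200 rpm; n = 1200×(1−0.0374) = 1155 rpm
ω = 2π×1155/60 = 121 rad/s
τ = P_out/ω = 373/121 = 3.083 N·m
In lb·ft: 3.083/1.356 = 2.27 lb·ft

2.27 lb·ft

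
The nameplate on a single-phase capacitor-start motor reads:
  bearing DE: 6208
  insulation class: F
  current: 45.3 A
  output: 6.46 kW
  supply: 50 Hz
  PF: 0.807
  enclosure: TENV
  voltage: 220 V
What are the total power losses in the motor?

P_in = V·I·cosφ = 220×45.3×0.807 = 8043 W
P_out = 6460 W
Losses = P_in − P_out = 8043 − 6460 = 1583 W

1580 W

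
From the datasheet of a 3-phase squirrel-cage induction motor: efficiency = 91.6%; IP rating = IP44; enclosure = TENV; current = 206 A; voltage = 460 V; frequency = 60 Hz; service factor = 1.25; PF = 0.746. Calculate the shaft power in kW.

112 kW

P_in = √3·V·I·cosφ = 1.732 × 460 × 206 × 0.746 = 122437 W
P_out = η·P_in = 0.916 × 122437 = 112152 W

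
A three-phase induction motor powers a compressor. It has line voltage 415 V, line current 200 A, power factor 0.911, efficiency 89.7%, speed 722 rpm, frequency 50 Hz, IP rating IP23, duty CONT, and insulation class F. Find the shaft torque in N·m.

1550 N·m

P_in = √3·V·I·cosφ = 1.732 × 415 × 200 × 0.911 = 130962 W
P_out = η·P_in = 0.897 × 130962 = 117473 W
n = 722 rpm
ω = 2π×722/60 = 75.61 rad/s
τ = P_out/ω = 117473/75.61 = 1550 N·m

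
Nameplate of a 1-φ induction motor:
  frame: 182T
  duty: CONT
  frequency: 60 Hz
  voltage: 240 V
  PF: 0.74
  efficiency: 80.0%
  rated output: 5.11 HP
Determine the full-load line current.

P_out = 5.11 × 746 = 3812 W
P_in = P_out / η = 3812 / 0.800 = 4765 W
I = P_in / (V·cosφ) = 4765 / (240 × 0.74) = 26.8 A

26.8 A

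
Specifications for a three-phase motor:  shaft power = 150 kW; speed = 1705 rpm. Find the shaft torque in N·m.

840 N·m

ω = 2π × 1705/60 = 178.5 rad/s
τ = P/ω = 150000/178.5 = 840 N·m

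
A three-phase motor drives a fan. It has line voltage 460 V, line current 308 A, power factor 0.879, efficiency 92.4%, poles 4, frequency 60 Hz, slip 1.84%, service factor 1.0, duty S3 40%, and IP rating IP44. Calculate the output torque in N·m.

P_in = √3·V·I·cosφ = 1.732 × 460 × 308 × 0.879 = 215698 W
P_out = η·P_in = 0.924 × 215698 = 199305 W
n_s = 120×60/4 = 1800 rpm; n = 1800×(1−0.0184) = 1767 rpm
ω = 2π×1767/60 = 185 rad/s
τ = P_out/ω = 199305/185 = 1080 N·m

1080 N·m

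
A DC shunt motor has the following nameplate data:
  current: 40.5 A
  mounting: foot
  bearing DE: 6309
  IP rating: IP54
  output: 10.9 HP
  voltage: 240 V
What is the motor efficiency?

P_out = 10.9 × 746 = 8131 W
P_in = V·I = 240 × 40.5 = 9720 W
η = P_out / P_in = 8131 / 9720 = 0.837 = 83.7%

83.7 %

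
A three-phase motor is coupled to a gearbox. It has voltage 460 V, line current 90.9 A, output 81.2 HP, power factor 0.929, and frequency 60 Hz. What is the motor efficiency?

P_out = 81.2 × 746 = 60575 W
P_in = √3·V_L·I_L·cosφ = 1.732 × 460 × 90.9 × 0.929 = 67280 W
η = P_out / P_in = 60575 / 67280 = 0.900 = 90.0%

90.0 %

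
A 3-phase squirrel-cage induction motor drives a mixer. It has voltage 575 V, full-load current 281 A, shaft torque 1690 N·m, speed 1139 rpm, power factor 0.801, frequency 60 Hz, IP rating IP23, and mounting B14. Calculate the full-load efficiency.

89.9 %

ω = 2π × 1139/60 = 119.3 rad/s; P_out = τω = 1690 × 119.3 = 201617 W
P_in = √3·V_L·I_L·cosφ = 1.732 × 575 × 281 × 0.801 = 224158 W
η = P_out / P_in = 201617 / 224158 = 0.899 = 89.9%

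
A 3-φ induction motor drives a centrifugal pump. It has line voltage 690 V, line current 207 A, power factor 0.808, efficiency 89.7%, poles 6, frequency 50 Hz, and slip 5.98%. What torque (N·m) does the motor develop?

1820 N·m

P_in = √3·V·I·cosφ = 1.732 × 690 × 207 × 0.808 = 199884 W
P_out = η·P_in = 0.897 × 199884 = 179296 W
n_s = 120×50/6 = 1000 rpm; n = 1000×(1−0.0598) = 940 rpm
ω = 2π×940/60 = 98.44 rad/s
τ = P_out/ω = 179296/98.44 = 1820 N·m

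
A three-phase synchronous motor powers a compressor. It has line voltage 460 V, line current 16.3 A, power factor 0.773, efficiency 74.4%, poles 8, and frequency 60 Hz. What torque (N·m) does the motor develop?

79.2 N·m

P_in = √3·V·I·cosφ = 1.732 × 460 × 16.3 × 0.773 = 10039 W
P_out = η·P_in = 0.744 × 10039 = 7469 W
n = n_s = 120×60/8 = 900 rpm (synchronous)
ω = 2π×900/60 = 94.25 rad/s
τ = P_out/ω = 7469/94.25 = 79.2 N·m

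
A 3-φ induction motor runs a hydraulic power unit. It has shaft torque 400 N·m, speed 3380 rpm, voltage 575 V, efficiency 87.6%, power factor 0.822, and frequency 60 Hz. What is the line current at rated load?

ω = 2π×3380/60 = 354 rad/s; P_out = τω = 400 × 354 = 141600 W
P_in = P_out / η = 141600 / 0.876 = 161644 W
I_L = P_in / (√3·V_L·cosφ) = 161644 / (1.732 × 575 × 0.822) = 197 A

197 A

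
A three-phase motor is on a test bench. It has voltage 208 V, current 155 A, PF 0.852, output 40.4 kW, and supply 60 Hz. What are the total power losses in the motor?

P_in = √3·V·I·cosφ = 1.732×208×155×0.852 = 47575 W
P_out = 40400 W
Losses = P_in − P_out = 47575 − 40400 = 7175 W

7180 W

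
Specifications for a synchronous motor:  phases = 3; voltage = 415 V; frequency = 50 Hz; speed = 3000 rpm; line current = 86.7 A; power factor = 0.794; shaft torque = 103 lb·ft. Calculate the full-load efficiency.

τ = 103 lb·ft × 1.356 = 139.7 N·m
ω = 2π × 3000/60 = 314.2 rad/s; P_out = τω = 139.7 × 314.2 = 43894 W
P_in = √3·V_L·I_L·cosφ = 1.732 × 415 × 86.7 × 0.794 = 49481 W
η = P_out / P_in = 43894 / 49481 = 0.887 = 88.7%

88.7 %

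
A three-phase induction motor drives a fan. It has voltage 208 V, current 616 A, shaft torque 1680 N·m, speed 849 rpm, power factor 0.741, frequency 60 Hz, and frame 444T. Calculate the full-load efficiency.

90.8 %

ω = 2π × 849/60 = 88.91 rad/s; P_out = τω = 1680 × 88.91 = 149369 W
P_in = √3·V_L·I_L·cosφ = 1.732 × 208 × 616 × 0.741 = 164441 W
η = P_out / P_in = 149369 / 164441 = 0.908 = 90.8%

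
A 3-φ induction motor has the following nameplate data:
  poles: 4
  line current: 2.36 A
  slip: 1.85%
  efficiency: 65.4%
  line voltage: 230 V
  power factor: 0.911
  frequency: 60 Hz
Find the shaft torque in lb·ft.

2.23 lb·ft

P_in = √3·V·I·cosφ = 1.732 × 230 × 2.36 × 0.911 = 856 W
P_out = η·P_in = 0.654 × 856 = 560 W
n_s = 120×60/4 = 1800 rpm; n = 1800×(1−0.0185) = 1767 rpm
ω = 2π×1767/60 = 185 rad/s
τ = P_out/ω = 560/185 = 3.027 N·m
In lb·ft: 3.027/1.356 = 2.23 lb·ft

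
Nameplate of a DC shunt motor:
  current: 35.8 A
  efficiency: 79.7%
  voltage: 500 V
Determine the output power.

14.3 kW

P_in = V·I = 500 × 35.8 = 17900 W
P_out = η·P_in = 0.797 × 17900 = 14266 W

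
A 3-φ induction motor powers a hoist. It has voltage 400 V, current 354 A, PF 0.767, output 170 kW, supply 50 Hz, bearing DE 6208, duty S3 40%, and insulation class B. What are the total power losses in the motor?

P_in = √3·V·I·cosφ = 1.732×400×354×0.767 = 188108 W
P_out = 170000 W
Losses = P_in − P_out = 188108 − 170000 = 18108 W

18100 W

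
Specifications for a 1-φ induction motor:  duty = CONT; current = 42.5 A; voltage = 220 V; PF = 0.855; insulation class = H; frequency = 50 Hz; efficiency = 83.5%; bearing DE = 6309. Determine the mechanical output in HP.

8.95 HP

P_in = V·I·cosφ = 220 × 42.5 × 0.855 = 7994 W
P_out = η·P_in = 0.835 × 7994 = 6675 W
= 6675/746 = 8.95 HP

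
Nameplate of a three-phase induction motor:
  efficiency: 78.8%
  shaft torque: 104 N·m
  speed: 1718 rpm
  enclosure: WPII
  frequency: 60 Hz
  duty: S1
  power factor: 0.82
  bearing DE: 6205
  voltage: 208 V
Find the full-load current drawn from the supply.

ω = 2π×1718/60 = 179.9 rad/s; P_out = τω = 104 × 179.9 = 18710 W
P_in = P_out / η = 18710 / 0.788 = 23744 W
I_L = P_in / (√3·V_L·cosφ) = 23744 / (1.732 × 208 × 0.82) = 80.4 A

80.4 A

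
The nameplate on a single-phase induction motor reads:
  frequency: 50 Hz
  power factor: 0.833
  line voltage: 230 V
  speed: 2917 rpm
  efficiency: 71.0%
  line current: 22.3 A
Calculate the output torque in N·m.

P_in = V·I·cosφ = 230 × 22.3 × 0.833 = 4272 W
P_out = η·P_in = 0.71 × 4272 = 3033 W
n = 2917 rpm
ω = 2π×2917/60 = 305.5 rad/s
τ = P_out/ω = 3033/305.5 = 9.93 N·m

9.93 N·m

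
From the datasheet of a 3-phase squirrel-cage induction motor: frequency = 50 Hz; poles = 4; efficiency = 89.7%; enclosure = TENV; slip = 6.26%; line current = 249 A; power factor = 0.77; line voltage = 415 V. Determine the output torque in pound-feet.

P_in = √3·V·I·cosφ = 1.732 × 415 × 249 × 0.77 = 137812 W
P_out = η·P_in = 0.897 × 137812 = 123617 W
n_s = 120×50/4 = 1500 rpm; n = 1500×(1−0.0626) = 1406 rpm
ω = 2π×1406/60 = 147.2 rad/s
τ = P_out/ω = 123617/147.2 = 839.8 N·m
In lb·ft: 839.8/1.356 = 619 lb·ft

619 lb·ft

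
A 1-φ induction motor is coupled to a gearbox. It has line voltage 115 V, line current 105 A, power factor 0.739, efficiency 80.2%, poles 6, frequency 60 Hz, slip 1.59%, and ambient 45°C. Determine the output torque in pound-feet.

42.7 lb·ft

P_in = V·I·cosφ = 115 × 105 × 0.739 = 8923 W
P_out = η·P_in = 0.802 × 8923 = 7156 W
n_s = 120×60/6 = 1200 rpm; n = 1200×(1−0.0159) = 1181 rpm
ω = 2π×1181/60 = 123.7 rad/s
τ = P_out/ω = 7156/123.7 = 57.85 N·m
In lb·ft: 57.85/1.356 = 42.7 lb·ft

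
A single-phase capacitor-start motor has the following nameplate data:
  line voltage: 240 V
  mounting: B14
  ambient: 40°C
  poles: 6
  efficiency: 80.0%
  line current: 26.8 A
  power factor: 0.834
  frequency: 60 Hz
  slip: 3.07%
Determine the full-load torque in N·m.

35.2 N·m

P_in = V·I·cosφ = 240 × 26.8 × 0.834 = 5364 W
P_out = η·P_in = 0.8 × 5364 = 4291 W
n_s = 120×60/6 = 1200 rpm; n = 1200×(1−0.0307) = 1163 rpm
ω = 2π×1163/60 = 121.8 rad/s
τ = P_out/ω = 4291/121.8 = 35.2 N·m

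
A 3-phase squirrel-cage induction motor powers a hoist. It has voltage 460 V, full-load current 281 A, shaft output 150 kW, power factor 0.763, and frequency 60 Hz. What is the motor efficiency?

P_out = 150 kW = 150000 W
P_in = √3·V_L·I_L·cosφ = 1.732 × 460 × 281 × 0.763 = 170819 W
η = P_out / P_in = 150000 / 170819 = 0.878 = 87.8%

87.8 %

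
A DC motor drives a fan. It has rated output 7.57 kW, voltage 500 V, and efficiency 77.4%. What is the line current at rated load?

19.6 A

P_out = 7.57 kW = 7570 W
P_in = P_out / η = 7570 / 0.774 = 9780 W
I = P_in / V = 9780 / 500 = 19.6 A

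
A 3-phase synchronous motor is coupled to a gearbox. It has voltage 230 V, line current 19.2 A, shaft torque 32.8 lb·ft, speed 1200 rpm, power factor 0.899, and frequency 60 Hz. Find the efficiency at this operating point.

τ = 32.8 lb·ft × 1.356 = 44.48 N·m
ω = 2π × 1200/60 = 125.7 rad/s; P_out = τω = 44.48 × 125.7 = 5591 W
P_in = √3·V_L·I_L·cosφ = 1.732 × 230 × 19.2 × 0.899 = 6876 W
η = P_out / P_in = 5591 / 6876 = 0.813 = 81.3%

81.3 %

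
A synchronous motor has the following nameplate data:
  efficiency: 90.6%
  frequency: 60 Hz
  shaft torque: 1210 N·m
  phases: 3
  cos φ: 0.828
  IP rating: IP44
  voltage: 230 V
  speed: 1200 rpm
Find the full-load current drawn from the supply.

509 A

ω = 2π×1200/60 = 125.7 rad/s; P_out = τω = 1210 × 125.7 = 152097 W
P_in = P_out / η = 152097 / 0.906 = 167877 W
I_L = P_in / (√3·V_L·cosφ) = 167877 / (1.732 × 230 × 0.828) = 509 A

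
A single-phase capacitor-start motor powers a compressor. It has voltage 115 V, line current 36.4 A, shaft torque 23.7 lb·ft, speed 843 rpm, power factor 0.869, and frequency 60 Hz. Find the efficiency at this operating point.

78.0 %

τ = 23.7 lb·ft × 1.356 = 32.14 N·m
ω = 2π × 843/60 = 88.28 rad/s; P_out = τω = 32.14 × 88.28 = 2837 W
P_in = V·I·cosφ = 115 × 36.4 × 0.869 = 3638 W
η = P_out / P_in = 2837 / 3638 = 0.780 = 78.0%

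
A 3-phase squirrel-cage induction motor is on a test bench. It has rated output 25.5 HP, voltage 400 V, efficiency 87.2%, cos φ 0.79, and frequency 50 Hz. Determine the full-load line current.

39.9 A

P_out = 25.5 × 746 = 19023 W
P_in = P_out / η = 19023 / 0.872 = 21815 W
I_L = P_in / (√3·V_L·cosφ) = 21815 / (1.732 × 400 × 0.79) = 39.9 A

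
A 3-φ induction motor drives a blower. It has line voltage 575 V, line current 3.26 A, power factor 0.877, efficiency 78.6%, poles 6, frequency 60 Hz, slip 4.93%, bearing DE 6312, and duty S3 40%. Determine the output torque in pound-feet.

13.8 lb·ft

P_in = √3·V·I·cosφ = 1.732 × 575 × 3.26 × 0.877 = 2847 W
P_out = η·P_in = 0.786 × 2847 = 2238 W
n_s = 120×60/6 = 1200 rpm; n = 1200×(1−0.0493) = 1141 rpm
ω = 2π×1141/60 = 119.5 rad/s
τ = P_out/ω = 2238/119.5 = 18.73 N·m
In lb·ft: 18.73/1.356 = 13.8 lb·ft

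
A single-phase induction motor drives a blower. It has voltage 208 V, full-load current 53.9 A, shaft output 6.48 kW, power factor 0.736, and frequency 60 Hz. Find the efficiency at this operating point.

78.5 %

P_out = 6.48 kW = 6480 W
P_in = V·I·cosφ = 208 × 53.9 × 0.736 = 8251 W
η = P_out / P_in = 6480 / 8251 = 0.785 = 78.5%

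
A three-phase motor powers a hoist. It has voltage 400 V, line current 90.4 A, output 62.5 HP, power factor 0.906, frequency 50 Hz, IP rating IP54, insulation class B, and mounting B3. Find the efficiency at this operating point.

P_out = 62.5 × 746 = 46625 W
P_in = √3·V_L·I_L·cosφ = 1.732 × 400 × 90.4 × 0.906 = 56742 W
η = P_out / P_in = 46625 / 56742 = 0.822 = 82.2%

82.2 %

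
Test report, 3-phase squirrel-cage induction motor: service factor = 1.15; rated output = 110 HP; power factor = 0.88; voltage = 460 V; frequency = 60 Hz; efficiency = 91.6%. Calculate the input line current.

P_out = 110 × 746 = 82060 W
P_in = P_out / η = 82060 / 0.916 = 89585 W
I_L = P_in / (√3·V_L·cosφ) = 89585 / (1.732 × 460 × 0.88) = 128 A

128 A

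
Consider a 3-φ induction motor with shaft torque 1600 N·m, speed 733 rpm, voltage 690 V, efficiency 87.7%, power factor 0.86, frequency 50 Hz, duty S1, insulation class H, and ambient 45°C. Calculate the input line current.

ω = 2π×733/60 = 76.76 rad/s; P_out = τω = 1600 × 76.76 = 122816 W
P_in = P_out / η = 122816 / 0.877 = 140041 W
I_L = P_in / (√3·V_L·cosφ) = 140041 / (1.732 × 690 × 0.86) = 136 A

136 A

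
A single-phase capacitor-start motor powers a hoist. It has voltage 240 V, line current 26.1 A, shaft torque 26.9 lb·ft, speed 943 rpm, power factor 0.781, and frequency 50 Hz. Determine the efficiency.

73.6 %

τ = 26.9 lb·ft × 1.356 = 36.48 N·m
ω = 2π × 943/60 = 98.75 rad/s; P_out = τω = 36.48 × 98.75 = 3602 W
P_in = V·I·cosφ = 240 × 26.1 × 0.781 = 4892 W
η = P_out / P_in = 3602 / 4892 = 0.736 = 73.6%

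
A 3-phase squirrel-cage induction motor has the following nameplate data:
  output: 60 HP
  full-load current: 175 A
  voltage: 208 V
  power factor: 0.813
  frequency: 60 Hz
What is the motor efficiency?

87.3 %

P_out = 60 × 746 = 44760 W
P_in = √3·V_L·I_L·cosφ = 1.732 × 208 × 175 × 0.813 = 51255 W
η = P_out / P_in = 44760 / 51255 = 0.873 = 87.3%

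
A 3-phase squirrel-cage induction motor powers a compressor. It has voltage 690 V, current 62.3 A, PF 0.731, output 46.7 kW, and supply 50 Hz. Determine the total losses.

7730 W

P_in = √3·V·I·cosφ = 1.732×690×62.3×0.731 = 54425 W
P_out = 46700 W
Losses = P_in − P_out = 54425 − 46700 = 7725 W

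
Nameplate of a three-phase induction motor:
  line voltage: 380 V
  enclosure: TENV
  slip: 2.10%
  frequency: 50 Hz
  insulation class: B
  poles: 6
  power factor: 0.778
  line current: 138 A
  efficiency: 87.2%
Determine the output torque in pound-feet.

443 lb·ft

P_in = √3·V·I·cosφ = 1.732 × 380 × 138 × 0.778 = 70663 W
P_out = η·P_in = 0.872 × 70663 = 61618 W
n_s = 120×50/6 = 1000 rpm; n = 1000×(1−0.021) = 979 rpm
ω = 2π×979/60 = 102.5 rad/s
τ = P_out/ω = 61618/102.5 = 601.2 N·m
In lb·ft: 601.2/1.356 = 443 lb·ft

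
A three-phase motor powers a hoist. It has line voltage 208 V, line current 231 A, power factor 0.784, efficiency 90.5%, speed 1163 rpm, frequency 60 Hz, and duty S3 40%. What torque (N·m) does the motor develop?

485 N·m

P_in = √3·V·I·cosφ = 1.732 × 208 × 231 × 0.784 = 65244 W
P_out = η·P_in = 0.905 × 65244 = 59046 W
n = 1163 rpm
ω = 2π×1163/60 = 121.8 rad/s
τ = P_out/ω = 59046/121.8 = 485 N·m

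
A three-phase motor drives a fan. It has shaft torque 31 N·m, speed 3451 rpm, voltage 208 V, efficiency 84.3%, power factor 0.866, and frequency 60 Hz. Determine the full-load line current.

ω = 2π×3451/60 = 361.4 rad/s; P_out = τω = 31 × 361.4 = 11203 W
P_in = P_out / η = 11203 / 0.843 = 13289 W
I_L = P_in / (√3·V_L·cosφ) = 13289 / (1.732 × 208 × 0.866) = 42.6 A

42.6 A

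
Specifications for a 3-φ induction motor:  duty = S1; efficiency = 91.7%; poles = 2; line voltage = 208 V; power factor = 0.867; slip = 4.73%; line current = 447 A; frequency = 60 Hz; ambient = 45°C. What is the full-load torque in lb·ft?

263 lb·ft

P_in = √3·V·I·cosφ = 1.732 × 208 × 447 × 0.867 = 139617 W
P_out = η·P_in = 0.917 × 139617 = 128029 W
n_s = 120×60/2 = 3600 rpm; n = 3600×(1−0.0473) = 3430 rpm
ω = 2π×3430/60 = 359.2 rad/s
τ = P_out/ω = 128029/359.2 = 356.4 N·m
In lb·ft: 356.4/1.356 = 263 lb·ft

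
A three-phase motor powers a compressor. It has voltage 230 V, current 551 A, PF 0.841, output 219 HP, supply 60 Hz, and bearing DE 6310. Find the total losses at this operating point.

21200 W

P_in = √3·V·I·cosφ = 1.732×230×551×0.841 = 184596 W
P_out = 219×746 = 163374 W
Losses = P_in − P_out = 184596 − 163374 = 21222 W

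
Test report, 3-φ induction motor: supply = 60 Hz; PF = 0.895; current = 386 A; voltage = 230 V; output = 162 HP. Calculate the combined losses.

16800 W

P_in = √3·V·I·cosφ = 1.732×230×386×0.895 = 137621 W
P_out = 162×746 = 120852 W
Losses = P_in − P_out = 137621 − 120852 = 16769 W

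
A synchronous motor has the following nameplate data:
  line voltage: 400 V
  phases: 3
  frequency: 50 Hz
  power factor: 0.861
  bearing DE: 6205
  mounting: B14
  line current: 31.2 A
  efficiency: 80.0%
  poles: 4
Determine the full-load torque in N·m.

P_in = √3·V·I·cosφ = 1.732 × 400 × 31.2 × 0.861 = 18611 W
P_out = η·P_in = 0.8 × 18611 = 14889 W
n = n_s = 120×50/4 = 1500 rpm (synchronous)
ω = 2π×1500/60 = 157.1 rad/s
τ = P_out/ω = 14889/157.1 = 94.8 N·m

94.8 N·m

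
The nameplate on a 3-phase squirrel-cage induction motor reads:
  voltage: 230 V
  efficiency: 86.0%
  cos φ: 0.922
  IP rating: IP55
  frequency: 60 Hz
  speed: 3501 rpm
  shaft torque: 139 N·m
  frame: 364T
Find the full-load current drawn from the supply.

161 A

ω = 2π×3501/60 = 366.6 rad/s; P_out = τω = 139 × 366.6 = 50957 W
P_in = P_out / η = 50957 / 0.860 = 59252 W
I_L = P_in / (√3·V_L·cosφ) = 59252 / (1.732 × 230 × 0.922) = 161 A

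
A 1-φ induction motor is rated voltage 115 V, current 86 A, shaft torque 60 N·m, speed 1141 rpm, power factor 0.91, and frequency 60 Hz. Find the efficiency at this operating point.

79.7 %

ω = 2π × 1141/60 = 119.5 rad/s; P_out = τω = 60 × 119.5 = 7170 W
P_in = V·I·cosφ = 115 × 86 × 0.91 = 9000 W
η = P_out / P_in = 7170 / 9000 = 0.797 = 79.7%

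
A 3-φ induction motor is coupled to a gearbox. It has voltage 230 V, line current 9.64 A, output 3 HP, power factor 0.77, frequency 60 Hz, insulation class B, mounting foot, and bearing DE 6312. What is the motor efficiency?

P_out = 3 × 746 = 2238 W
P_in = √3·V_L·I_L·cosφ = 1.732 × 230 × 9.64 × 0.77 = 2957 W
η = P_out / P_in = 2238 / 2957 = 0.757 = 75.7%

75.7 %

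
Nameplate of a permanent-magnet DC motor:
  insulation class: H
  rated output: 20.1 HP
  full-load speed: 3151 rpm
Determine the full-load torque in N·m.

P_out = 20.1 × 746 = 14995 W
ω = 2π × 3151/60 = 330 rad/s
τ = P_out/ω = 14995/330 = 45.4 N·m

45.4 N·m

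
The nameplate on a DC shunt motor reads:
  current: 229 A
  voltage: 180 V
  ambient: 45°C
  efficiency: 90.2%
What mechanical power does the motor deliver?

P_in = V·I = 180 × 229 = 41220 W
P_out = η·P_in = 0.902 × 41220 = 37180 W

37.2 kW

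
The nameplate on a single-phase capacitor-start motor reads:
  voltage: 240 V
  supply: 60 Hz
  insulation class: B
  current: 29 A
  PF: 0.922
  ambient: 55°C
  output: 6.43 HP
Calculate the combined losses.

1620 W

P_in = V·I·cosφ = 240×29×0.922 = 6417 W
P_out = 6.43×746 = 4797 W
Losses = P_in − P_out = 6417 − 4797 = 1620 W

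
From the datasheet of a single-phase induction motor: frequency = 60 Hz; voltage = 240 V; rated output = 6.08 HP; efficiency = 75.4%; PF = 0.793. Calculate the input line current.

P_out = 6.08 × 746 = 4536 W
P_in = P_out / η = 4536 / 0.754 = 6016 W
I = P_in / (V·cosφ) = 6016 / (240 × 0.793) = 31.6 A

31.6 A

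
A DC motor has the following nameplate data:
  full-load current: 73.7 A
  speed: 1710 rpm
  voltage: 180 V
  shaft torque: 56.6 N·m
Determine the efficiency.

ω = 2π × 1710/60 = 179.1 rad/s; P_out = τω = 56.6 × 179.1 = 10137 W
P_in = V·I = 180 × 73.7 = 13266 W
η = P_out / P_in = 10137 / 13266 = 0.764 = 76.4%

76.4 %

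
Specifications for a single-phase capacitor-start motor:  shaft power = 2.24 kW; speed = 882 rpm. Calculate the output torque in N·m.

ω = 2π × 882/60 = 92.36 rad/s
τ = P/ω = 2240/92.36 = 24.3 N·m

24.3 N·m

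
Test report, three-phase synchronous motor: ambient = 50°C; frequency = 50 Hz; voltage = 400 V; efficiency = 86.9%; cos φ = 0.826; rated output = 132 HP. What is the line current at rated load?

P_out = 132 × 746 = 98472 W
P_in = P_out / η = 98472 / 0.869 = 113316 W
I_L = P_in / (√3·V_L·cosφ) = 113316 / (1.732 × 400 × 0.826) = 198 A

198 A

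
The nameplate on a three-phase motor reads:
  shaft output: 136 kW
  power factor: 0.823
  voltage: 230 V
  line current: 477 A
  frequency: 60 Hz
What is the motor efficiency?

P_out = 136 kW = 136000 W
P_in = √3·V_L·I_L·cosφ = 1.732 × 230 × 477 × 0.823 = 156385 W
η = P_out / P_in = 136000 / 156385 = 0.870 = 87.0%

87.0 %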